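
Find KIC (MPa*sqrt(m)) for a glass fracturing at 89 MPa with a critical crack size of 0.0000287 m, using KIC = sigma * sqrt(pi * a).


Fracture toughness: KIC = sigma * sqrt(pi * a)
  pi * a = pi * 0.0000287 = 0.000090164
  sqrt(pi * a) = 0.009495
  KIC = 89 * 0.009495 = 0.845 MPa*sqrt(m)

0.845 MPa*sqrt(m)


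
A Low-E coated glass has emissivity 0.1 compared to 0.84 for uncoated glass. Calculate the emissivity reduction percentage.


Percentage reduction = (1 - coated/uncoated) * 100
  Ratio = 0.1 / 0.84 = 0.119
  Reduction = (1 - 0.119) * 100 = 88.1%

88.1%


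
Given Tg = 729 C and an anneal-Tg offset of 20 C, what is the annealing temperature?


The annealing temperature is Tg plus the offset:
  T_anneal = 729 + 20 = 749 C

749 C


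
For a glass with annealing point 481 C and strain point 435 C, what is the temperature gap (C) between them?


Gap = T_anneal - T_strain:
  gap = 481 - 435 = 46 C

46 C


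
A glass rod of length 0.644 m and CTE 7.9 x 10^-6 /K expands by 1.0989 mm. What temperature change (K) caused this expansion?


Rearrange dL = alpha * L0 * dT for dT:
  dT = dL / (alpha * L0)
  dL (m) = 1.0989 / 1000 = 0.0010989
  dT = 0.0010989 / ((7.9 x 10^-6) * 0.644) = 216.0 K

216.0 K


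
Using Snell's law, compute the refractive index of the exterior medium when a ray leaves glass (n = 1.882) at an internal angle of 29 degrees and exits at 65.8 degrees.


Apply Snell's law: n1 * sin(theta1) = n2 * sin(theta2)
  n2 = n1 * sin(theta1) / sin(theta2)
  sin(29) = 0.48481
  sin(65.8) = 0.91212
  n2 = 1.882 * 0.48481 / 0.91212 = 1.0003

1.0003


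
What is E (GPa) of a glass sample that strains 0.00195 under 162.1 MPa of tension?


Young's modulus: E = stress / strain
  E = 162.1 MPa / 0.00195 = 83128.21 MPa
Convert to GPa: 83128.21 / 1000 = 83.13 GPa

83.13 GPa


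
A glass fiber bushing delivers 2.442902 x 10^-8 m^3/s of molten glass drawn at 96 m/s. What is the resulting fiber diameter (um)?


Cross-sectional area from continuity:
  A = Q / v = 2.442902 x 10^-8 / 96 = 2.54469 x 10^-10 m^2
Diameter from circular cross-section:
  d = sqrt(4A / pi) * 10^6 (m -> um)
  d = sqrt(4 * 2.54469 x 10^-10 / pi) * 10^6 = 18.0 um

18.0 um


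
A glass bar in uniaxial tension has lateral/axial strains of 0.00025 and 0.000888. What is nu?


Poisson's ratio: nu = lateral strain / axial strain
  nu = 0.00025 / 0.000888 = 0.2815

0.2815


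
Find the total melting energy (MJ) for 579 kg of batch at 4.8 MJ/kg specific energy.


Total energy = mass * specific energy
  E = 579 * 4.8 = 2779.2 MJ

2779.2 MJ


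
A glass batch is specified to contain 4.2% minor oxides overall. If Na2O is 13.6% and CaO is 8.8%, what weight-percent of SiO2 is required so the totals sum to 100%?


Known pieces sum to 100%:
  SiO2 = 100 - (others + Na2O + CaO)
  SiO2 = 100 - (4.2 + 13.6 + 8.8) = 73.4%

73.4%


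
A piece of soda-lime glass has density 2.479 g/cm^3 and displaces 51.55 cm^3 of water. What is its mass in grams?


Rearrange rho = m / V:
  m = rho * V
  m = 2.479 * 51.55 = 127.792 g

127.792 g


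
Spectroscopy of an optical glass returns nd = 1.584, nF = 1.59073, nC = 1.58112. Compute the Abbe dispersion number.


Abbe number formula: Vd = (nd - 1) / (nF - nC)
  nd - 1 = 1.584 - 1 = 0.584
  nF - nC = 1.59073 - 1.58112 = 0.00961
  Vd = 0.584 / 0.00961 = 60.77

60.77


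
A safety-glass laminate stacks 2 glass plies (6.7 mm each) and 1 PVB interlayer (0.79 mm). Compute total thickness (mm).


Total thickness = glass contribution + PVB contribution
  Glass: 2 * 6.7 = 13.4 mm
  PVB: 1 * 0.79 = 0.79 mm
  Total = 13.4 + 0.79 = 14.19 mm

14.19 mm


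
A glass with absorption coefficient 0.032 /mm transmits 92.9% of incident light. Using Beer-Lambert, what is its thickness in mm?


Rearrange T = exp(-alpha * thickness):
  thickness = -ln(T) / alpha
  T = 92.9/100 = 0.929
  ln(T) = -0.07365
  -ln(T) = 0.07365
  thickness = 0.07365 / 0.032 = 2.3 mm

2.3 mm


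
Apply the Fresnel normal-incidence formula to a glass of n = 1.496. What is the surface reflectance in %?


Fresnel reflectance at normal incidence:
  R = ((n - 1)/(n + 1))^2
  (n - 1)/(n + 1) = (1.496 - 1)/(1.496 + 1) = 0.198718
  R = 0.198718^2 = 0.0394888
  R(%) = 0.0394888 * 100 = 3.949%

3.949%


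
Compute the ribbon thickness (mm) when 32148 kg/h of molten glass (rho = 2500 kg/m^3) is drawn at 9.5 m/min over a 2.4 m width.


Ribbon cross-section from mass balance:
  Volume rate = throughput / density = 32148 / 2500 = 12.8592 m^3/h
  thickness = volume rate / (speed * 60 * width), i.e.
  thickness = throughput / (60 * speed * width * density) * 1000
  thickness = 32148 / (60 * 9.5 * 2.4 * 2500) * 1000 = 9.4 mm

9.4 mm


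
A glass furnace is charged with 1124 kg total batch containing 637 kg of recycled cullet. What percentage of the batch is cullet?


Cullet ratio = (cullet mass / total batch mass) * 100
  Ratio = 637 / 1124 * 100 = 56.67%

56.67%


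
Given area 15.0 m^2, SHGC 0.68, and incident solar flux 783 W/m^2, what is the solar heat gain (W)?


Solar heat gain: Q = Area * SHGC * Irradiance
  Q = 15.0 * 0.68 * 783 = 7986.6 W

7986.6 W


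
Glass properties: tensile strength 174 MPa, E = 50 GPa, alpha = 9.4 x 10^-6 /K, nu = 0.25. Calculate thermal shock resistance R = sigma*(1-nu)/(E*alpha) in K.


Thermal shock resistance: R = sigma * (1 - nu) / (E * alpha)
  Numerator = 174 * (1 - 0.25) = 130.5
  Denominator = 50 * 1000 * (9.4 x 10^-6) = 0.47
  R = 130.5 / 0.47 = 277.7 K

277.7 K


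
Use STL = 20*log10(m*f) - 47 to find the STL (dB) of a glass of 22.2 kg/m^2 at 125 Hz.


Mass law: STL = 20 * log10(m * f) - 47
  m * f = 22.2 * 125 = 2775
  log10(2775) = 3.44326
  STL = 20 * 3.44326 - 47 = 68.8652 - 47 = 21.9 dB

21.9 dB


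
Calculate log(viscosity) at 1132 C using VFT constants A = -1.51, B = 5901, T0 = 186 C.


VFT equation: log(eta) = A + B / (T - T0)
  T - T0 = 1132 - 186 = 946
  B / (T - T0) = 5901 / 946 = 6.238
  log(eta) = -1.51 + 6.238 = 4.728

4.728


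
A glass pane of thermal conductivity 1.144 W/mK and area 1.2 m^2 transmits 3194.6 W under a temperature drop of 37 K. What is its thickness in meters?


Fourier's law: t = k * A * dT / Q
  t = 1.144 * 1.2 * 37 / 3194.6
  t = 50.7936 / 3194.6 = 0.0159 m

0.0159 m


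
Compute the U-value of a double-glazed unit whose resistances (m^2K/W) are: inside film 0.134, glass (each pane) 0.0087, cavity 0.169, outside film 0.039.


Total thermal resistance (series):
  R_total = R_in + R_glass + R_air + R_glass + R_out
  R_total = 0.134 + 0.0087 + 0.169 + 0.0087 + 0.039 = 0.3594 m^2K/W
U-value = 1 / R_total = 1 / 0.3594 = 2.782 W/m^2K

2.782 W/m^2K


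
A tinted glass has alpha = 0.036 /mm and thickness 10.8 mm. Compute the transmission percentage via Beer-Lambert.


Beer-Lambert law: T = exp(-alpha * thickness)
  exponent = -0.036 * 10.8 = -0.3888
  T = exp(-0.3888) = 0.6779
  Percentage = 0.6779 * 100 = 67.79%

67.79%


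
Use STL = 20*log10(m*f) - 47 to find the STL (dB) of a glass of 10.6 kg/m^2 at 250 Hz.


Mass law: STL = 20 * log10(m * f) - 47
  m * f = 10.6 * 250 = 2650
  log10(2650) = 3.42325
  STL = 20 * 3.42325 - 47 = 68.465 - 47 = 21.5 dB

21.5 dB


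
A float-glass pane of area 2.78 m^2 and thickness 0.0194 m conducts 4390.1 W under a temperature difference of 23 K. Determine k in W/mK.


Fourier's law rearranged: k = Q * t / (A * dT)
  Numerator = 4390.1 * 0.0194 = 85.16794
  Denominator = 2.78 * 23 = 63.94
  k = 85.16794 / 63.94 = 1.332 W/mK

1.332 W/mK


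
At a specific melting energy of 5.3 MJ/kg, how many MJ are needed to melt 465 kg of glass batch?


Total energy = mass * specific energy
  E = 465 * 5.3 = 2464.5 MJ

2464.5 MJ


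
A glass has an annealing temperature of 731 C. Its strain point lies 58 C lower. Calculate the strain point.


Strain point = annealing point - difference:
  T_strain = 731 - 58 = 673 C

673 C


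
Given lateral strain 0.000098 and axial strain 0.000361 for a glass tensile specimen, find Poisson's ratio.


Poisson's ratio: nu = lateral strain / axial strain
  nu = 0.000098 / 0.000361 = 0.2715

0.2715


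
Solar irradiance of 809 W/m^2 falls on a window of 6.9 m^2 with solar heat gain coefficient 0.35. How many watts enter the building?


Solar heat gain: Q = Area * SHGC * Irradiance
  Q = 6.9 * 0.35 * 809 = 1953.7 W

1953.7 W


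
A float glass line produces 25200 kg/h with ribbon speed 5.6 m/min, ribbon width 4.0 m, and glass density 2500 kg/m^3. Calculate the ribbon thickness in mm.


Ribbon cross-section from mass balance:
  Volume rate = throughput / density = 25200 / 2500 = 10.08 m^3/h
  thickness = volume rate / (speed * 60 * width), i.e.
  thickness = throughput / (60 * speed * width * density) * 1000
  thickness = 25200 / (60 * 5.6 * 4.0 * 2500) * 1000 = 7.5 mm

7.5 mm


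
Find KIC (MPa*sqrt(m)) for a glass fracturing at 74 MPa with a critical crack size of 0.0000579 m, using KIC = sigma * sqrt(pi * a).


Fracture toughness: KIC = sigma * sqrt(pi * a)
  pi * a = pi * 0.0000579 = 0.000181898
  sqrt(pi * a) = 0.013487
  KIC = 74 * 0.013487 = 0.998 MPa*sqrt(m)

0.998 MPa*sqrt(m)


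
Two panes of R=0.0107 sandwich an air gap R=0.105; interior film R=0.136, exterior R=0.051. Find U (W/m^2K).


Total thermal resistance (series):
  R_total = R_in + R_glass + R_air + R_glass + R_out
  R_total = 0.136 + 0.0107 + 0.105 + 0.0107 + 0.051 = 0.3134 m^2K/W
U-value = 1 / R_total = 1 / 0.3134 = 3.191 W/m^2K

3.191 W/m^2K


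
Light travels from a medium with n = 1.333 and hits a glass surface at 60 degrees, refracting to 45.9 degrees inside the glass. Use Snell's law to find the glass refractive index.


Apply Snell's law: n1 * sin(theta1) = n2 * sin(theta2)
  n2 = n1 * sin(theta1) / sin(theta2)
  sin(60) = 0.866025
  sin(45.9) = 0.718126
  n2 = 1.333 * 0.866025 / 0.718126 = 1.6075

1.6075


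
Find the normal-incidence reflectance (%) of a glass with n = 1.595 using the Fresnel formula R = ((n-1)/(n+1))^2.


Fresnel reflectance at normal incidence:
  R = ((n - 1)/(n + 1))^2
  (n - 1)/(n + 1) = (1.595 - 1)/(1.595 + 1) = 0.229287
  R = 0.229287^2 = 0.0525725
  R(%) = 0.0525725 * 100 = 5.257%

5.257%


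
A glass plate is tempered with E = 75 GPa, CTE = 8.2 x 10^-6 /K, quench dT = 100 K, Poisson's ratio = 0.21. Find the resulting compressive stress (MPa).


Tempering stress: sigma = E * alpha * dT / (1 - nu)
  E (MPa) = 75 * 1000 = 75000
  Numerator = 75000 * (8.2 x 10^-6) * 100 = 61.5
  Denominator = 1 - 0.21 = 0.79
  sigma = 61.5 / 0.79 = 77.8 MPa

77.8 MPa


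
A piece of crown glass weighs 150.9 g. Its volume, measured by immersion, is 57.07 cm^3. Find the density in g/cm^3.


Use the definition of density:
  rho = mass / volume
  rho = 150.9 / 57.07 = 2.644 g/cm^3

2.644 g/cm^3


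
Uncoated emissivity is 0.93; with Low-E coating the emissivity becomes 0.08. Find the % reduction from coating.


Percentage reduction = (1 - coated/uncoated) * 100
  Ratio = 0.08 / 0.93 = 0.086
  Reduction = (1 - 0.086) * 100 = 91.4%

91.4%


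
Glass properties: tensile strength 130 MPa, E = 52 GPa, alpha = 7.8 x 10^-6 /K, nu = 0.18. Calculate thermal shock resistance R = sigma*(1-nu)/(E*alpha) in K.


Thermal shock resistance: R = sigma * (1 - nu) / (E * alpha)
  Numerator = 130 * (1 - 0.18) = 106.6
  Denominator = 52 * 1000 * (7.8 x 10^-6) = 0.4056
  R = 106.6 / 0.4056 = 262.8 K

262.8 K


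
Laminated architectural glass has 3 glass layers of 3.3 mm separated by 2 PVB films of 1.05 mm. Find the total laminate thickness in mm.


Total thickness = glass contribution + PVB contribution
  Glass: 3 * 3.3 = 9.9 mm
  PVB: 2 * 1.05 = 2.1 mm
  Total = 9.9 + 2.1 = 12.0 mm

12.0 mm


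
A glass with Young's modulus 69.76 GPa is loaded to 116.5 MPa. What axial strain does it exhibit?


Rearrange E = sigma / epsilon:
  epsilon = sigma / E
  E (MPa) = 69.76 * 1000 = 69760
  epsilon = 116.5 / 69760 = 0.00167

0.00167


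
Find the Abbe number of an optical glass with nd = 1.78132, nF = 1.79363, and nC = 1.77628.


Abbe number formula: Vd = (nd - 1) / (nF - nC)
  nd - 1 = 1.78132 - 1 = 0.78132
  nF - nC = 1.79363 - 1.77628 = 0.01735
  Vd = 0.78132 / 0.01735 = 45.03

45.03


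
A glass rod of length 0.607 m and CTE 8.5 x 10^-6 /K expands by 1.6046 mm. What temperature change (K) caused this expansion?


Rearrange dL = alpha * L0 * dT for dT:
  dT = dL / (alpha * L0)
  dL (m) = 1.6046 / 1000 = 0.0016046
  dT = 0.0016046 / ((8.5 x 10^-6) * 0.607) = 311.0 K

311.0 K


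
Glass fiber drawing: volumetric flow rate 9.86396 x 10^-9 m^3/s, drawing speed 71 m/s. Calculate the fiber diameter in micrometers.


Cross-sectional area from continuity:
  A = Q / v = 9.86396 x 10^-9 / 71 = 1.38929 x 10^-10 m^2
Diameter from circular cross-section:
  d = sqrt(4A / pi) * 10^6 (m -> um)
  d = sqrt(4 * 1.38929 x 10^-10 / pi) * 10^6 = 13.3 um

13.3 um


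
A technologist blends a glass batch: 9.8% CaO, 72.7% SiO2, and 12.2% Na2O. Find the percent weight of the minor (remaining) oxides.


Sum the three major oxides:
  SiO2 + Na2O + CaO = 72.7 + 12.2 + 9.8 = 94.7%
Subtract from 100%:
  Others = 100 - 94.7 = 5.3%

5.3%


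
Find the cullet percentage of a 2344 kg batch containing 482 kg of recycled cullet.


Cullet ratio = (cullet mass / total batch mass) * 100
  Ratio = 482 / 2344 * 100 = 20.56%

20.56%


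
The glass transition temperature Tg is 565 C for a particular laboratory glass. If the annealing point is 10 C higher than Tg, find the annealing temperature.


The annealing temperature is Tg plus the offset:
  T_anneal = 565 + 10 = 575 C

575 C


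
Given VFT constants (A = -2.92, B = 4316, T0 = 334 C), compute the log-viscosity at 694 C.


VFT equation: log(eta) = A + B / (T - T0)
  T - T0 = 694 - 334 = 360
  B / (T - T0) = 4316 / 360 = 11.989
  log(eta) = -2.92 + 11.989 = 9.069

9.069


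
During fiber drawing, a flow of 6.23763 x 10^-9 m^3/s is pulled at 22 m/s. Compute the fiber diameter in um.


Cross-sectional area from continuity:
  A = Q / v = 6.23763 x 10^-9 / 22 = 2.835286 x 10^-10 m^2
Diameter from circular cross-section:
  d = sqrt(4A / pi) * 10^6 (m -> um)
  d = sqrt(4 * 2.835286 x 10^-10 / pi) * 10^6 = 19.0 um

19.0 um


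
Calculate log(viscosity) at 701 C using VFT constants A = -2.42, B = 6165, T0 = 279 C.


VFT equation: log(eta) = A + B / (T - T0)
  T - T0 = 701 - 279 = 422
  B / (T - T0) = 6165 / 422 = 14.609
  log(eta) = -2.42 + 14.609 = 12.189

12.189


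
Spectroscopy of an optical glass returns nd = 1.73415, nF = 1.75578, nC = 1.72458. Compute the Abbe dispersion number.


Abbe number formula: Vd = (nd - 1) / (nF - nC)
  nd - 1 = 1.73415 - 1 = 0.73415
  nF - nC = 1.75578 - 1.72458 = 0.0312
  Vd = 0.73415 / 0.0312 = 23.53

23.53


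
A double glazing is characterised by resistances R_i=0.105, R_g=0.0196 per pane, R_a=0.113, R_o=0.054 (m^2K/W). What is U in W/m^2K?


Total thermal resistance (series):
  R_total = R_in + R_glass + R_air + R_glass + R_out
  R_total = 0.105 + 0.0196 + 0.113 + 0.0196 + 0.054 = 0.3112 m^2K/W
U-value = 1 / R_total = 1 / 0.3112 = 3.213 W/m^2K

3.213 W/m^2K


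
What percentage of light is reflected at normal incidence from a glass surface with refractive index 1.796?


Fresnel reflectance at normal incidence:
  R = ((n - 1)/(n + 1))^2
  (n - 1)/(n + 1) = (1.796 - 1)/(1.796 + 1) = 0.284692
  R = 0.284692^2 = 0.0810495
  R(%) = 0.0810495 * 100 = 8.105%

8.105%


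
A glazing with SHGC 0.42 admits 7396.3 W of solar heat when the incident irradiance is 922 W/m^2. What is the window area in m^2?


Rearrange Q = Area * SHGC * Irradiance:
  Area = Q / (SHGC * Irradiance)
  Area = 7396.3 / (0.42 * 922) = 19.1 m^2

19.1 m^2


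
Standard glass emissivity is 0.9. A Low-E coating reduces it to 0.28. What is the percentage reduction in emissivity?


Percentage reduction = (1 - coated/uncoated) * 100
  Ratio = 0.28 / 0.9 = 0.3111
  Reduction = (1 - 0.3111) * 100 = 68.9%

68.9%


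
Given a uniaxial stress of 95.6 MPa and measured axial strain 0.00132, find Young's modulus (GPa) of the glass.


Young's modulus: E = stress / strain
  E = 95.6 MPa / 0.00132 = 72424.24 MPa
Convert to GPa: 72424.24 / 1000 = 72.42 GPa

72.42 GPa


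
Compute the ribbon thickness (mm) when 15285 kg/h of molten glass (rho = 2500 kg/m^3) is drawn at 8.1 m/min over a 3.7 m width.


Ribbon cross-section from mass balance:
  Volume rate = throughput / density = 15285 / 2500 = 6.114 m^3/h
  thickness = volume rate / (speed * 60 * width), i.e.
  thickness = throughput / (60 * speed * width * density) * 1000
  thickness = 15285 / (60 * 8.1 * 3.7 * 2500) * 1000 = 3.4 mm

3.4 mm


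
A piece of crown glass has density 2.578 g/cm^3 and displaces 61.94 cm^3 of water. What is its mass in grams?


Rearrange rho = m / V:
  m = rho * V
  m = 2.578 * 61.94 = 159.681 g

159.681 g


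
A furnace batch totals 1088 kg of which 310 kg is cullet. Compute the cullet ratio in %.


Cullet ratio = (cullet mass / total batch mass) * 100
  Ratio = 310 / 1088 * 100 = 28.49%

28.49%


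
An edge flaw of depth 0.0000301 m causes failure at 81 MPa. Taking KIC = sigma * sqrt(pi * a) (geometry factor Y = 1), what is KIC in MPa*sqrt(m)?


Fracture toughness: KIC = sigma * sqrt(pi * a)
  pi * a = pi * 0.0000301 = 0.000094562
  sqrt(pi * a) = 0.009724
  KIC = 81 * 0.009724 = 0.788 MPa*sqrt(m)

0.788 MPa*sqrt(m)


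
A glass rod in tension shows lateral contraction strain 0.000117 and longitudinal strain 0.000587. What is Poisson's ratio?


Poisson's ratio: nu = lateral strain / axial strain
  nu = 0.000117 / 0.000587 = 0.1993

0.1993


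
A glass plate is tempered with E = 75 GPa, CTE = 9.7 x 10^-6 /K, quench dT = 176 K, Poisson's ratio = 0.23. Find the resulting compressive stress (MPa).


Tempering stress: sigma = E * alpha * dT / (1 - nu)
  E (MPa) = 75 * 1000 = 75000
  Numerator = 75000 * (9.7 x 10^-6) * 176 = 128.04
  Denominator = 1 - 0.23 = 0.77
  sigma = 128.04 / 0.77 = 166.3 MPa

166.3 MPa


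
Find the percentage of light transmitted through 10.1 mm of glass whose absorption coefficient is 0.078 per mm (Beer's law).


Beer-Lambert law: T = exp(-alpha * thickness)
  exponent = -0.078 * 10.1 = -0.7878
  T = exp(-0.7878) = 0.4548
  Percentage = 0.4548 * 100 = 45.48%

45.48%


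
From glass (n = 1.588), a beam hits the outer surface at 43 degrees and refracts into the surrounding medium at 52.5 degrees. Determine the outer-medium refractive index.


Apply Snell's law: n1 * sin(theta1) = n2 * sin(theta2)
  n2 = n1 * sin(theta1) / sin(theta2)
  sin(43) = 0.681998
  sin(52.5) = 0.793353
  n2 = 1.588 * 0.681998 / 0.793353 = 1.3651

1.3651


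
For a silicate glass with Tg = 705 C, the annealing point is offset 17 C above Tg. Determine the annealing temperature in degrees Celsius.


The annealing temperature is Tg plus the offset:
  T_anneal = 705 + 17 = 722 C

722 C


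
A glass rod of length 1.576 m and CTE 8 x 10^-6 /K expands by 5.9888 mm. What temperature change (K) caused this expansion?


Rearrange dL = alpha * L0 * dT for dT:
  dT = dL / (alpha * L0)
  dL (m) = 5.9888 / 1000 = 0.0059888
  dT = 0.0059888 / ((8 x 10^-6) * 1.576) = 475.0 K

475.0 K


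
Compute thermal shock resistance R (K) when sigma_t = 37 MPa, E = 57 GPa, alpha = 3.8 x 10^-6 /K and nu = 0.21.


Thermal shock resistance: R = sigma * (1 - nu) / (E * alpha)
  Numerator = 37 * (1 - 0.21) = 29.23
  Denominator = 57 * 1000 * (3.8 x 10^-6) = 0.2166
  R = 29.23 / 0.2166 = 134.9 K

134.9 K


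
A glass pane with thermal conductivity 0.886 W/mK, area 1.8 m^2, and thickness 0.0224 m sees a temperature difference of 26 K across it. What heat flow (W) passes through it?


Fourier's law: Q = k * A * dT / t
  Q = 0.886 * 1.8 * 26 / 0.0224
  Q = 41.4648 / 0.0224 = 1851.1 W

1851.1 W


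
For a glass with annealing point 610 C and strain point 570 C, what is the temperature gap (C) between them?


Gap = T_anneal - T_strain:
  gap = 610 - 570 = 40 C

40 C


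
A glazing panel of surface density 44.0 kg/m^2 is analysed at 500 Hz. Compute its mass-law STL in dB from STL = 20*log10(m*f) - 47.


Mass law: STL = 20 * log10(m * f) - 47
  m * f = 44.0 * 500 = 22000
  log10(22000) = 4.34242
  STL = 20 * 4.34242 - 47 = 86.8484 - 47 = 39.8 dB

39.8 dB


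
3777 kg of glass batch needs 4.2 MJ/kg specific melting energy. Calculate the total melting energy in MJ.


Total energy = mass * specific energy
  E = 3777 * 4.2 = 15863.4 MJ

15863.4 MJ


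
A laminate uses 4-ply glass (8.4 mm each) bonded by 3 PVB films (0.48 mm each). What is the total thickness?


Total thickness = glass contribution + PVB contribution
  Glass: 4 * 8.4 = 33.6 mm
  PVB: 3 * 0.48 = 1.44 mm
  Total = 33.6 + 1.44 = 35.04 mm

35.04 mm


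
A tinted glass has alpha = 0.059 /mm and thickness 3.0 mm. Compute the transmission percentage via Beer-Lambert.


Beer-Lambert law: T = exp(-alpha * thickness)
  exponent = -0.059 * 3.0 = -0.177
  T = exp(-0.177) = 0.8378
  Percentage = 0.8378 * 100 = 83.78%

83.78%


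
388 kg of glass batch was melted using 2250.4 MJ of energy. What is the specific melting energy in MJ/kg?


Rearrange E = m * s for s:
  s = E / m
  s = 2250.4 / 388 = 5.8 MJ/kg

5.8 MJ/kg


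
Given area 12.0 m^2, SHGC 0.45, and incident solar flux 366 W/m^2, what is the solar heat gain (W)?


Solar heat gain: Q = Area * SHGC * Irradiance
  Q = 12.0 * 0.45 * 366 = 1976.4 W

1976.4 W


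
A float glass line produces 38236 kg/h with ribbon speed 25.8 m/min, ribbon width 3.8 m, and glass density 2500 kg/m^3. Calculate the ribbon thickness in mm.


Ribbon cross-section from mass balance:
  Volume rate = throughput / density = 38236 / 2500 = 15.2944 m^3/h
  thickness = volume rate / (speed * 60 * width), i.e.
  thickness = throughput / (60 * speed * width * density) * 1000
  thickness = 38236 / (60 * 25.8 * 3.8 * 2500) * 1000 = 2.6 mm

2.6 mm


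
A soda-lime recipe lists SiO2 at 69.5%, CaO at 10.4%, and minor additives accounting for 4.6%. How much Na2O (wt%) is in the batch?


Pieces sum to 100%:
  Na2O = 100 - (SiO2 + CaO + others)
  Na2O = 100 - (69.5 + 10.4 + 4.6) = 15.5%

15.5%


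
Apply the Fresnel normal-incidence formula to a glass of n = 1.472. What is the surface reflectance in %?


Fresnel reflectance at normal incidence:
  R = ((n - 1)/(n + 1))^2
  (n - 1)/(n + 1) = (1.472 - 1)/(1.472 + 1) = 0.190939
  R = 0.190939^2 = 0.0364577
  R(%) = 0.0364577 * 100 = 3.646%

3.646%


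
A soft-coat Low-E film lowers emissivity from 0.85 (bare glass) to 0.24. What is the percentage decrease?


Percentage reduction = (1 - coated/uncoated) * 100
  Ratio = 0.24 / 0.85 = 0.2824
  Reduction = (1 - 0.2824) * 100 = 71.8%

71.8%


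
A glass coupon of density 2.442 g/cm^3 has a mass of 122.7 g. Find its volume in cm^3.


Rearrange rho = m / V:
  V = m / rho
  V = 122.7 / 2.442 = 50.246 cm^3

50.246 cm^3


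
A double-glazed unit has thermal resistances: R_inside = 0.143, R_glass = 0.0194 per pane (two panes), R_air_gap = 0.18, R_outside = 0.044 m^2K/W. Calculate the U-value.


Total thermal resistance (series):
  R_total = R_in + R_glass + R_air + R_glass + R_out
  R_total = 0.143 + 0.0194 + 0.18 + 0.0194 + 0.044 = 0.4058 m^2K/W
U-value = 1 / R_total = 1 / 0.4058 = 2.464 W/m^2K

2.464 W/m^2K


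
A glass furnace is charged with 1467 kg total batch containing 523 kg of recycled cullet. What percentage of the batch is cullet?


Cullet ratio = (cullet mass / total batch mass) * 100
  Ratio = 523 / 1467 * 100 = 35.65%

35.65%


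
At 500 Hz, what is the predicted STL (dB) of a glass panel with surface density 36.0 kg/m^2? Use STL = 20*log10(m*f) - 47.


Mass law: STL = 20 * log10(m * f) - 47
  m * f = 36.0 * 500 = 18000
  log10(18000) = 4.25527
  STL = 20 * 4.25527 - 47 = 85.1054 - 47 = 38.1 dB

38.1 dB


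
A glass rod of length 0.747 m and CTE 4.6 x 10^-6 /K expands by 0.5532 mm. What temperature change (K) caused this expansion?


Rearrange dL = alpha * L0 * dT for dT:
  dT = dL / (alpha * L0)
  dL (m) = 0.5532 / 1000 = 0.0005532
  dT = 0.0005532 / ((4.6 x 10^-6) * 0.747) = 161.0 K

161.0 K


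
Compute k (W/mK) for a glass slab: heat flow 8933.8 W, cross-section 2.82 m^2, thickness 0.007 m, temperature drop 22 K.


Fourier's law rearranged: k = Q * t / (A * dT)
  Numerator = 8933.8 * 0.007 = 62.5366
  Denominator = 2.82 * 22 = 62.04
  k = 62.5366 / 62.04 = 1.008 W/mK

1.008 W/mK


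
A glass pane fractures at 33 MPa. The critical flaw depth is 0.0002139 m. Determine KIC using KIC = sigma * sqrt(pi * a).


Fracture toughness: KIC = sigma * sqrt(pi * a)
  pi * a = pi * 0.0002139 = 0.000671987
  sqrt(pi * a) = 0.025923
  KIC = 33 * 0.025923 = 0.855 MPa*sqrt(m)

0.855 MPa*sqrt(m)


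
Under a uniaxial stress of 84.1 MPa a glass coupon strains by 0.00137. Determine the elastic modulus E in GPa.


Young's modulus: E = stress / strain
  E = 84.1 MPa / 0.00137 = 61386.86 MPa
Convert to GPa: 61386.86 / 1000 = 61.39 GPa

61.39 GPa


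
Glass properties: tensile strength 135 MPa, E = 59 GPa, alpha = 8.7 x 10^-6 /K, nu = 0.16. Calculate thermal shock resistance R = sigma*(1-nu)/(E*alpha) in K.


Thermal shock resistance: R = sigma * (1 - nu) / (E * alpha)
  Numerator = 135 * (1 - 0.16) = 113.4
  Denominator = 59 * 1000 * (8.7 x 10^-6) = 0.5133
  R = 113.4 / 0.5133 = 220.9 K

220.9 K


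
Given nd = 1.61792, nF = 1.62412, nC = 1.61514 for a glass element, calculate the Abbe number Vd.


Abbe number formula: Vd = (nd - 1) / (nF - nC)
  nd - 1 = 1.61792 - 1 = 0.61792
  nF - nC = 1.62412 - 1.61514 = 0.00898
  Vd = 0.61792 / 0.00898 = 68.81

68.81


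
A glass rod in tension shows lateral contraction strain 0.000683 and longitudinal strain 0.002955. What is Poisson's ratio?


Poisson's ratio: nu = lateral strain / axial strain
  nu = 0.000683 / 0.002955 = 0.2311

0.2311


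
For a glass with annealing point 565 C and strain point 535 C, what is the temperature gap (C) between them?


Gap = T_anneal - T_strain:
  gap = 565 - 535 = 30 C

30 C


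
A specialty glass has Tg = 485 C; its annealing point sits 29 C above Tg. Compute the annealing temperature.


The annealing temperature is Tg plus the offset:
  T_anneal = 485 + 29 = 514 C

514 C


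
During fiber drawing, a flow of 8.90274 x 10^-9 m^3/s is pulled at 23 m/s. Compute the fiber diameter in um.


Cross-sectional area from continuity:
  A = Q / v = 8.90274 x 10^-9 / 23 = 3.870757 x 10^-10 m^2
Diameter from circular cross-section:
  d = sqrt(4A / pi) * 10^6 (m -> um)
  d = sqrt(4 * 3.870757 x 10^-10 / pi) * 10^6 = 22.2 um

22.2 um


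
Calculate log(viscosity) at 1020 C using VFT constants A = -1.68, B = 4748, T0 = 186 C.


VFT equation: log(eta) = A + B / (T - T0)
  T - T0 = 1020 - 186 = 834
  B / (T - T0) = 4748 / 834 = 5.693
  log(eta) = -1.68 + 5.693 = 4.013

4.013


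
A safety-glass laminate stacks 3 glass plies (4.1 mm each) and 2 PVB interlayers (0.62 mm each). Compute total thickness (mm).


Total thickness = glass contribution + PVB contribution
  Glass: 3 * 4.1 = 12.3 mm
  PVB: 2 * 0.62 = 1.24 mm
  Total = 12.3 + 1.24 = 13.54 mm

13.54 mm


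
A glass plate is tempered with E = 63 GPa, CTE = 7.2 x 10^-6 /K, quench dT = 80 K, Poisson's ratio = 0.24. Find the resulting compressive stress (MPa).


Tempering stress: sigma = E * alpha * dT / (1 - nu)
  E (MPa) = 63 * 1000 = 63000
  Numerator = 63000 * (7.2 x 10^-6) * 80 = 36.288
  Denominator = 1 - 0.24 = 0.76
  sigma = 36.288 / 0.76 = 47.7 MPa

47.7 MPa


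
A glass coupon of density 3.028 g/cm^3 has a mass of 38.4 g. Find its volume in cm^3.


Rearrange rho = m / V:
  V = m / rho
  V = 38.4 / 3.028 = 12.682 cm^3

12.682 cm^3


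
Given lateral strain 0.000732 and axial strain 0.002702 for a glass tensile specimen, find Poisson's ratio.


Poisson's ratio: nu = lateral strain / axial strain
  nu = 0.000732 / 0.002702 = 0.2709

0.2709


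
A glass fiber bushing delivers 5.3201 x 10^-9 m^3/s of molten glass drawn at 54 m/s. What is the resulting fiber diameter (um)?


Cross-sectional area from continuity:
  A = Q / v = 5.3201 x 10^-9 / 54 = 9.852037 x 10^-11 m^2
Diameter from circular cross-section:
  d = sqrt(4A / pi) * 10^6 (m -> um)
  d = sqrt(4 * 9.852037 x 10^-11 / pi) * 10^6 = 11.2 um

11.2 um


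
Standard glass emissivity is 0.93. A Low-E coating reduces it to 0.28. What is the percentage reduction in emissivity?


Percentage reduction = (1 - coated/uncoated) * 100
  Ratio = 0.28 / 0.93 = 0.3011
  Reduction = (1 - 0.3011) * 100 = 69.9%

69.9%


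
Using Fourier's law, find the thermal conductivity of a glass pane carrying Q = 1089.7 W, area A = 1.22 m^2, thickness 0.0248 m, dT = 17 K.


Fourier's law rearranged: k = Q * t / (A * dT)
  Numerator = 1089.7 * 0.0248 = 27.02456
  Denominator = 1.22 * 17 = 20.74
  k = 27.02456 / 20.74 = 1.303 W/mK

1.303 W/mK


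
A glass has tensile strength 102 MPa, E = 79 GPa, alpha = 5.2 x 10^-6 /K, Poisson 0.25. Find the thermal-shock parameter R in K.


Thermal shock resistance: R = sigma * (1 - nu) / (E * alpha)
  Numerator = 102 * (1 - 0.25) = 76.5
  Denominator = 79 * 1000 * (5.2 x 10^-6) = 0.4108
  R = 76.5 / 0.4108 = 186.2 K

186.2 K


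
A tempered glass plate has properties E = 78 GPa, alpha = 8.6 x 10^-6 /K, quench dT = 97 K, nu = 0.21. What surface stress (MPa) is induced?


Tempering stress: sigma = E * alpha * dT / (1 - nu)
  E (MPa) = 78 * 1000 = 78000
  Numerator = 78000 * (8.6 x 10^-6) * 97 = 65.0676
  Denominator = 1 - 0.21 = 0.79
  sigma = 65.0676 / 0.79 = 82.4 MPa

82.4 MPa


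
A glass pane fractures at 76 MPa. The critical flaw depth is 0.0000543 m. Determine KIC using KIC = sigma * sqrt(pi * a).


Fracture toughness: KIC = sigma * sqrt(pi * a)
  pi * a = pi * 0.0000543 = 0.000170588
  sqrt(pi * a) = 0.013061
  KIC = 76 * 0.013061 = 0.993 MPa*sqrt(m)

0.993 MPa*sqrt(m)


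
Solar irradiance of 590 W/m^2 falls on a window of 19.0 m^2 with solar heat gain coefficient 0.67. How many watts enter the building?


Solar heat gain: Q = Area * SHGC * Irradiance
  Q = 19.0 * 0.67 * 590 = 7510.7 W

7510.7 W


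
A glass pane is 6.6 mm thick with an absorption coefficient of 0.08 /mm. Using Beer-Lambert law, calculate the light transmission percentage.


Beer-Lambert law: T = exp(-alpha * thickness)
  exponent = -0.08 * 6.6 = -0.528
  T = exp(-0.528) = 0.5898
  Percentage = 0.5898 * 100 = 58.98%

58.98%


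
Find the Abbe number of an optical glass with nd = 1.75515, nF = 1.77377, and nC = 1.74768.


Abbe number formula: Vd = (nd - 1) / (nF - nC)
  nd - 1 = 1.75515 - 1 = 0.75515
  nF - nC = 1.77377 - 1.74768 = 0.02609
  Vd = 0.75515 / 0.02609 = 28.94

28.94


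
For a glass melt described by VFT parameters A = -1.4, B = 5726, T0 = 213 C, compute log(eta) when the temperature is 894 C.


VFT equation: log(eta) = A + B / (T - T0)
  T - T0 = 894 - 213 = 681
  B / (T - T0) = 5726 / 681 = 8.408
  log(eta) = -1.4 + 8.408 = 7.008

7.008


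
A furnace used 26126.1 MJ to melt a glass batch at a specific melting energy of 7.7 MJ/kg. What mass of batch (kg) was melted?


Rearrange E = m * s for m:
  m = E / s
  m = 26126.1 / 7.7 = 3393.0 kg

3393.0 kg


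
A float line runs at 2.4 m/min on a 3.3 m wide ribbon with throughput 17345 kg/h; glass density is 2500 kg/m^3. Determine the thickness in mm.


Ribbon cross-section from mass balance:
  Volume rate = throughput / density = 17345 / 2500 = 6.938 m^3/h
  thickness = volume rate / (speed * 60 * width), i.e.
  thickness = throughput / (60 * speed * width * density) * 1000
  thickness = 17345 / (60 * 2.4 * 3.3 * 2500) * 1000 = 14.6 mm

14.6 mm


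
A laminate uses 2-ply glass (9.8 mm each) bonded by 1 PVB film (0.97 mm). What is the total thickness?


Total thickness = glass contribution + PVB contribution
  Glass: 2 * 9.8 = 19.6 mm
  PVB: 1 * 0.97 = 0.97 mm
  Total = 19.6 + 0.97 = 20.57 mm

20.57 mm


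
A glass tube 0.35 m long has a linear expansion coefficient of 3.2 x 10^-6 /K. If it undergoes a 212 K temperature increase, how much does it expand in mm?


Thermal expansion formula: dL = alpha * L0 * dT
  dL = (3.2 x 10^-6) * 0.35 * 212 = 0.00023744 m
Convert to mm: 0.00023744 * 1000 = 0.2374 mm

0.2374 mm


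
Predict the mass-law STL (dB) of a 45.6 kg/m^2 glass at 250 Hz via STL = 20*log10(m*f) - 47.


Mass law: STL = 20 * log10(m * f) - 47
  m * f = 45.6 * 250 = 11400
  log10(11400) = 4.0569
  STL = 20 * 4.0569 - 47 = 81.138 - 47 = 34.1 dB

34.1 dB


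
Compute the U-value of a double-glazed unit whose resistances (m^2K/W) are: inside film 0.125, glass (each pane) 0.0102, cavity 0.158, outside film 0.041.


Total thermal resistance (series):
  R_total = R_in + R_glass + R_air + R_glass + R_out
  R_total = 0.125 + 0.0102 + 0.158 + 0.0102 + 0.041 = 0.3444 m^2K/W
U-value = 1 / R_total = 1 / 0.3444 = 2.904 W/m^2K

2.904 W/m^2K


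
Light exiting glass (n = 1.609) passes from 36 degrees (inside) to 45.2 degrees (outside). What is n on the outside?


Apply Snell's law: n1 * sin(theta1) = n2 * sin(theta2)
  n2 = n1 * sin(theta1) / sin(theta2)
  sin(36) = 0.587785
  sin(45.2) = 0.709571
  n2 = 1.609 * 0.587785 / 0.709571 = 1.3328

1.3328


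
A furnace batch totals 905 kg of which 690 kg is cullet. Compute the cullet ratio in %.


Cullet ratio = (cullet mass / total batch mass) * 100
  Ratio = 690 / 905 * 100 = 76.24%

76.24%


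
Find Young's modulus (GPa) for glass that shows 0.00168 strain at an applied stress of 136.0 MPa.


Young's modulus: E = stress / strain
  E = 136.0 MPa / 0.00168 = 80952.38 MPa
Convert to GPa: 80952.38 / 1000 = 80.95 GPa

80.95 GPa


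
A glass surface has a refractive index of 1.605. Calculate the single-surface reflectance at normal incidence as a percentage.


Fresnel reflectance at normal incidence:
  R = ((n - 1)/(n + 1))^2
  (n - 1)/(n + 1) = (1.605 - 1)/(1.605 + 1) = 0.232246
  R = 0.232246^2 = 0.0539382
  R(%) = 0.0539382 * 100 = 5.394%

5.394%


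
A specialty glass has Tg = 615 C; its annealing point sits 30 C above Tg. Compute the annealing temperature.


The annealing temperature is Tg plus the offset:
  T_anneal = 615 + 30 = 645 C

645 C


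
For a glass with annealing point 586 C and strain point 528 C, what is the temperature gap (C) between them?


Gap = T_anneal - T_strain:
  gap = 586 - 528 = 58 C

58 C


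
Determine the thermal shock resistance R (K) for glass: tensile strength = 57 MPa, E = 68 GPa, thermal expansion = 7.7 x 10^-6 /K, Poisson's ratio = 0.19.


Thermal shock resistance: R = sigma * (1 - nu) / (E * alpha)
  Numerator = 57 * (1 - 0.19) = 46.17
  Denominator = 68 * 1000 * (7.7 x 10^-6) = 0.5236
  R = 46.17 / 0.5236 = 88.2 K

88.2 K


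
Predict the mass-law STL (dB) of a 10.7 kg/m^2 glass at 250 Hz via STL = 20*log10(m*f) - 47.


Mass law: STL = 20 * log10(m * f) - 47
  m * f = 10.7 * 250 = 2675
  log10(2675) = 3.42732
  STL = 20 * 3.42732 - 47 = 68.5464 - 47 = 21.5 dB

21.5 dB


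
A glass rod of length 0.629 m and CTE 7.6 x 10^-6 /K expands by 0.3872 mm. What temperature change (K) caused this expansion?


Rearrange dL = alpha * L0 * dT for dT:
  dT = dL / (alpha * L0)
  dL (m) = 0.3872 / 1000 = 0.0003872
  dT = 0.0003872 / ((7.6 x 10^-6) * 0.629) = 81.0 K

81.0 K


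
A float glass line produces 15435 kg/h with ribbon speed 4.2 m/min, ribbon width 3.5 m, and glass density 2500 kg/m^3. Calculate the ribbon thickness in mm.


Ribbon cross-section from mass balance:
  Volume rate = throughput / density = 15435 / 2500 = 6.174 m^3/h
  thickness = volume rate / (speed * 60 * width), i.e.
  thickness = throughput / (60 * speed * width * density) * 1000
  thickness = 15435 / (60 * 4.2 * 3.5 * 2500) * 1000 = 7.0 mm

7.0 mm


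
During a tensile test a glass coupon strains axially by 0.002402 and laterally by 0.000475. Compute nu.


Poisson's ratio: nu = lateral strain / axial strain
  nu = 0.000475 / 0.002402 = 0.1978

0.1978


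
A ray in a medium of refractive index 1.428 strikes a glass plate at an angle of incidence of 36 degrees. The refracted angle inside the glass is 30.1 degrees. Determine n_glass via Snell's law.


Apply Snell's law: n1 * sin(theta1) = n2 * sin(theta2)
  n2 = n1 * sin(theta1) / sin(theta2)
  sin(36) = 0.587785
  sin(30.1) = 0.501511
  n2 = 1.428 * 0.587785 / 0.501511 = 1.6737

1.6737


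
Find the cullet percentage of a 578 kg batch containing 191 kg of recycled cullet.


Cullet ratio = (cullet mass / total batch mass) * 100
  Ratio = 191 / 578 * 100 = 33.04%

33.04%


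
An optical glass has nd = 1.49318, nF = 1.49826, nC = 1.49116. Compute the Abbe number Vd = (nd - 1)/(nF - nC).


Abbe number formula: Vd = (nd - 1) / (nF - nC)
  nd - 1 = 1.49318 - 1 = 0.49318
  nF - nC = 1.49826 - 1.49116 = 0.0071
  Vd = 0.49318 / 0.0071 = 69.46

69.46


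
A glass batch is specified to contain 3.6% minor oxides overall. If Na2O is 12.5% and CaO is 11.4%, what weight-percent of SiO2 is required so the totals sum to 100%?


Known pieces sum to 100%:
  SiO2 = 100 - (others + Na2O + CaO)
  SiO2 = 100 - (3.6 + 12.5 + 11.4) = 72.5%

72.5%


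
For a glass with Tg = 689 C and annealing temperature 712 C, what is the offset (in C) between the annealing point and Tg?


Offset = T_anneal - Tg:
  offset = 712 - 689 = 23 C

23 C


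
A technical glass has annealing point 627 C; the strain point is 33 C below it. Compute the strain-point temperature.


Strain point = annealing point - difference:
  T_strain = 627 - 33 = 594 C

594 C


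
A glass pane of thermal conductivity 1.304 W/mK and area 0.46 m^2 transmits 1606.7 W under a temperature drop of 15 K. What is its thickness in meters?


Fourier's law: t = k * A * dT / Q
  t = 1.304 * 0.46 * 15 / 1606.7
  t = 8.9976 / 1606.7 = 0.0056 m

0.0056 m


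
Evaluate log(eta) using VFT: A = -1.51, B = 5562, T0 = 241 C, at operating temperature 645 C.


VFT equation: log(eta) = A + B / (T - T0)
  T - T0 = 645 - 241 = 404
  B / (T - T0) = 5562 / 404 = 13.767
  log(eta) = -1.51 + 13.767 = 12.257

12.257


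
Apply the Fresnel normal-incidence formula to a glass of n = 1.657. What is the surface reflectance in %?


Fresnel reflectance at normal incidence:
  R = ((n - 1)/(n + 1))^2
  (n - 1)/(n + 1) = (1.657 - 1)/(1.657 + 1) = 0.247271
  R = 0.247271^2 = 0.0611429
  R(%) = 0.0611429 * 100 = 6.114%

6.114%


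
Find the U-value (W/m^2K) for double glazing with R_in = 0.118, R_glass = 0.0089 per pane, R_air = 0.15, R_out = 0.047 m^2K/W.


Total thermal resistance (series):
  R_total = R_in + R_glass + R_air + R_glass + R_out
  R_total = 0.118 + 0.0089 + 0.15 + 0.0089 + 0.047 = 0.3328 m^2K/W
U-value = 1 / R_total = 1 / 0.3328 = 3.005 W/m^2K

3.005 W/m^2K


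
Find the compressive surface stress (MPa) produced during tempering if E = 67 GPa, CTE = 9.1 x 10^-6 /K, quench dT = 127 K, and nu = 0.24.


Tempering stress: sigma = E * alpha * dT / (1 - nu)
  E (MPa) = 67 * 1000 = 67000
  Numerator = 67000 * (9.1 x 10^-6) * 127 = 77.4319
  Denominator = 1 - 0.24 = 0.76
  sigma = 77.4319 / 0.76 = 101.9 MPa

101.9 MPa


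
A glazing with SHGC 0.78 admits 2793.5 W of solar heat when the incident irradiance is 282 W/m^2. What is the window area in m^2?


Rearrange Q = Area * SHGC * Irradiance:
  Area = Q / (SHGC * Irradiance)
  Area = 2793.5 / (0.78 * 282) = 12.7 m^2

12.7 m^2


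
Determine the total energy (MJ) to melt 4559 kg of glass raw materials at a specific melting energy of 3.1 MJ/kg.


Total energy = mass * specific energy
  E = 4559 * 3.1 = 14132.9 MJ

14132.9 MJ


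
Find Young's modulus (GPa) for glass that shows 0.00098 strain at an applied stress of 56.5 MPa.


Young's modulus: E = stress / strain
  E = 56.5 MPa / 0.00098 = 57653.06 MPa
Convert to GPa: 57653.06 / 1000 = 57.65 GPa

57.65 GPa


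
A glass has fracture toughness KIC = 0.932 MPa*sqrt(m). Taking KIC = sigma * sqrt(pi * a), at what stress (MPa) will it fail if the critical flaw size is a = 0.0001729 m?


Rearrange KIC = sigma * sqrt(pi * a):
  sigma = KIC / sqrt(pi * a)
  sqrt(pi * 0.0001729) = 0.023306
  sigma = 0.932 / 0.023306 = 39.99 MPa

39.99 MPa
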